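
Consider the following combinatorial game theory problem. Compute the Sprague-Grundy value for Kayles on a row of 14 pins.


Kayles: a move removes 1 or 2 adjacent pins from a contiguous row.
Removing pins from a row of k leaves two independent rows (a, b) with a + b = k - 1 (one pin) or a + b = k - 2 (two pins); an end removal gives a = 0.
By Sprague-Grundy, G(k) = mex{ G(a) XOR G(b) } over all these splits. G(0) = 0.
G(1): splits (0,0):0^0=0 -> mex({0}) = 1
G(2): splits (0,1):0^1=1 (0,0):0^0=0 -> mex({0, 1}) = 2
G(3): splits (0,2):0^2=2 (1,1):1^1=0 (0,1):0^1=1 -> mex({0, 1, 2}) = 3
G(4): splits (0,3):0^3=3 (1,2):1^2=3 (0,2):0^2=2 (1,1):1^1=0 -> mex({0, 2, 3}) = 1
G(5): splits (0,4):0^1=1 (1,3):1^3=2 (2,2):2^2=0 (0,3):0^3=3 (1,2):1^2=3 -> mex({0, 1, 2, 3}) = 4
G(6) = mex({0, 1, 2, 4}) = 3
G(7) = mex({0, 1, 3, 4, 5}) = 2
G(8) = mex({0, 2, 3, 5, 6}) = 1
G(9) = mex({0, 1, 2, 3, 6, 7}) = 4
G(10) = mex({0, 1, 3, 4, 5, 7}) = 2
G(11) = mex({0, 1, 2, 3, 4, 5}) = 6
G(12) = mex({0, 1, 2, 3, 5, 6, 7}) = 4
G(13) = mex({0, 2, 3, 4, 6, 7}) = 1
G(14) = mex({0, 1, 4, 5, 6, 7}) = 2
Therefore G(14) = 2.

2


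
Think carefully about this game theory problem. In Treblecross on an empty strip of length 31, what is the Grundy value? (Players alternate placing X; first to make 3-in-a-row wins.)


Treblecross: place X on empty cells; 3-in-a-row wins.
Playing within two cells of an existing X lets the opponent win at once, so sensible play treats the cells i-2..i+2 around each X as dead. The player left with no safe cell loses, so this is a normal-play take-away game on strips of safe cells.
Placing X at cell i (0-indexed) of a strip of k safe cells leaves independent strips of sizes max(0, i-2) and max(0, k-i-3). Hence G(k) = mex{ G(max(0,i-2)) XOR G(max(0,k-i-3)) : 0 <= i < k }, with G(0) = 0.
G(1): splits (0,0):0^0=0 -> mex({0}) = 1
G(2): splits (0,0):0^0=0 -> mex({0}) = 1
G(3): splits (0,0):0^0=0 -> mex({0}) = 1
G(4): splits (0,1):0^1=1 (0,0):0^0=0 -> mex({0, 1}) = 2
G(5): splits (0,2):0^1=1 (0,1):0^1=1 (0,0):0^0=0 -> mex({0, 1}) = 2
G(6) = mex({1}) = 0
G(7) = mex({0, 1, 2}) = 3
G(8) = mex({0, 1, 2}) = 3
G(9) = mex({0, 2}) = 1
G(10) = mex({0, 2, 3}) = 1
G(11) = mex({0, 3}) = 1
G(12) = mex({1, 3}) = 0
G(13) = mex({0, 1, 2, 3}) = 4
G(14) = mex({0, 1, 2}) = 3
G(15) = mex({0, 1, 2}) = 3
G(16) = mex({0, 1, 2, 4}) = 3
G(17) = mex({0, 1, 3, 4}) = 2
G(18) = mex({0, 1, 3, 4}) = 2
G(19) = mex({0, 1, 3, 5}) = 2
G(20) = mex({0, 1, 2, 3, 5}) = 4
G(21) = mex({0, 1, 2, 3, 5}) = 4
G(22) = mex({1, 2, 6}) = 0
G(23) = mex({0, 1, 2, 3, 4, 6}) = 5
G(24) = mex({0, 1, 2, 3, 4}) = 5
G(25) = mex({0, 1, 3, 4, 7}) = 2
G(26) = mex({0, 1, 3, 4, 5, 7}) = 2
G(27) = mex({0, 1, 3, 5}) = 2
G(28) = mex({0, 1, 2, 5}) = 3
G(29) = mex({0, 1, 2, 4, 5, 6}) = 3
G(30) = mex({1, 2, 4, 6}) = 0
G(31) = mex({0, 1, 2, 3, 4, 6}) = 5
Therefore G(31) = 5.

5


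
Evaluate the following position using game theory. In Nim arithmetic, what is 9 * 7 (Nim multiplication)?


Nim multiplication is bilinear over XOR: (u XOR v) * w = (u*w) XOR (v*w).
So we split each operand into its bit components and XOR the pairwise Nim products.
9 = 1 + 8 (as XOR of powers of 2).
7 = 1 + 2 + 4 (as XOR of powers of 2).
Using the standard Nim-product table on single bits:
  2*2 = 3,   2*4 = 8,   2*8 = 12,
  4*4 = 6,   4*8 = 11,  8*8 = 13,
and  1*x = x (identity), k*l = l*k (commutative).
Pairwise Nim products:
  1 * 1 = 1
  1 * 2 = 2
  1 * 4 = 4
  8 * 1 = 8
  8 * 2 = 12
  8 * 4 = 11
XOR them: 1 XOR 2 XOR 4 XOR 8 XOR 12 XOR 11 = 8.
Result: 9 * 7 = 8 (in Nim).

8


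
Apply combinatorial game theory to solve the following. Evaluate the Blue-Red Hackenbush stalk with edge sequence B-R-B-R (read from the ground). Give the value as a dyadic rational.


Edges (from ground): B-R-B-R
By Berlekamp's sign-expansion rule, a Blue-Red Hackenbush stalk has the value of the surreal number whose sign sequence is the edge sequence with B -> + and R -> -.
Sign sequence: +-+-
Trace the sign expansion in the surreal number tree, starting from 0:
Edge 1: B (sign +) -> bounds (0, +inf), value = 1
Edge 2: R (sign -) -> bounds (0, 1), value = 1/2
Edge 3: B (sign +) -> bounds (1/2, 1), value = 3/4
Edge 4: R (sign -) -> bounds (1/2, 3/4), value = 5/8
Game value = 5/8

5/8


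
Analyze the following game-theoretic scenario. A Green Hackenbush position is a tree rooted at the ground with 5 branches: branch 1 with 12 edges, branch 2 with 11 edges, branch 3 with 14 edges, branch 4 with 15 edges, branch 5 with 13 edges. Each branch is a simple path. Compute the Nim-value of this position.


The tree has 5 branches from the ground vertex.
In Green Hackenbush, the Nim-value of a simple path of length k is k.
Branch 1: length 12, Nim-value = 12
Branch 2: length 11, Nim-value = 11
Branch 3: length 14, Nim-value = 14
Branch 4: length 15, Nim-value = 15
Branch 5: length 13, Nim-value = 13
Total Nim-value = XOR of all branch values:
0 XOR 12 = 12
12 XOR 11 = 7
7 XOR 14 = 9
9 XOR 15 = 6
6 XOR 13 = 11
Nim-value of the tree = 11

11


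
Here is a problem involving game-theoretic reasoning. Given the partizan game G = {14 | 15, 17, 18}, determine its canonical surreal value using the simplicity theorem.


Left options: {14}, max = 14
Right options: {15, 17, 18}, min = 15
All options are numbers and max(Left) < min(Right), so by the simplicity theorem the value is the simplest (earliest-born) number strictly between 14 and 15.
No integer lies strictly between 14 and 15, so the value is the dyadic rational m/2^k in the interval with the smallest k (then m odd); search k = 1, 2, ...:
Denominator 2: 29/2 lies strictly between 14 and 15 -- found.
The simplest number in the interval is 29/2.
Game value = 29/2

29/2


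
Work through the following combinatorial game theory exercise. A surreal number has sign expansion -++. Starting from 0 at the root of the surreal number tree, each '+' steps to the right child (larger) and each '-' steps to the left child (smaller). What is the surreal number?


Sign expansion: -++
Rule: track bounds (lo, hi), initially (-inf, +inf). On '+', the current value becomes lo and we move to the simplest number in (value, hi): value + 1 if hi = +inf, otherwise the midpoint (value + hi)/2. On '-', the current value becomes hi and we move to value - 1 if lo = -inf, otherwise the midpoint (lo + value)/2.
Start at 0.
Step 1: sign = -, move left. Bounds: (-inf, 0). Value = -1
Step 2: sign = +, move right. Bounds: (-1, 0). Value = -1/2
Step 3: sign = +, move right. Bounds: (-1/2, 0). Value = -1/4
The surreal number with sign expansion -++ is -1/4.

-1/4


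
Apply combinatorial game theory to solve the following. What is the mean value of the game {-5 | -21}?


Game = {-5 | -21}, a switch {a | b} with numbers a > b.
Its thermograph has left wall a - t and right wall b + t, which meet at t = (a - b)/2, where both equal (a + b)/2. So the mast (mean value) is at (a + b)/2.
Mean = (-5 + (-21))/2 = -26/2 = -13

-13


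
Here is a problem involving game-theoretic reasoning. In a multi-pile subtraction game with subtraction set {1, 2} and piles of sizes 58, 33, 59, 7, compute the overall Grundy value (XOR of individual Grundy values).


Subtraction set: {1, 2}
For this subtraction set, G(n) = n mod 3 (period = max + 1 = 3).
Pile 1 (size 58): G(58) = 58 mod 3 = 1
Pile 2 (size 33): G(33) = 33 mod 3 = 0
Pile 3 (size 59): G(59) = 59 mod 3 = 2
Pile 4 (size 7): G(7) = 7 mod 3 = 1
Total Grundy value = XOR of all: 1 XOR 0 XOR 2 XOR 1 = 2

2


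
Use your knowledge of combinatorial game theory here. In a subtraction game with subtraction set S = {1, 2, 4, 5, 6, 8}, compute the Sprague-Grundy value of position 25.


The subtraction set is S = {1, 2, 4, 5, 6, 8}.
G(k) = mex{ G(k - s) : s in S, s <= k }. We compute iteratively: G(0) = 0.
G(1) = mex({0}) = 1
G(2) = mex({0, 1}) = 2
G(3) = mex({1, 2}) = 0
G(4) = mex({0, 2}) = 1
G(5) = mex({0, 1}) = 2
G(6) = mex({0, 1, 2}) = 3
G(7) = mex({0, 1, 2, 3}) = 4
G(8) = mex({0, 1, 2, 3, 4}) = 5
G(9) = mex({0, 1, 2, 4, 5}) = 3
G(10) = mex({1, 2, 3, 5}) = 0
G(11) = mex({0, 2, 3, 4}) = 1
G(12) = mex({0, 1, 3, 4, 5}) = 2
G(13) = mex({1, 2, 3, 4, 5}) = 0
G(14) = mex({0, 2, 3, 5}) = 1
G(15) = mex({0, 1, 3, 4}) = 2
G(16) = mex({0, 1, 2, 5}) = 3
G(17) = mex({0, 1, 2, 3}) = 4
Observe that G(10)..G(17) = 0, 1, 2, 0, 1, 2, 3, 4 repeats G(0)..G(7) = 0, 1, 2, 0, 1, 2, 3, 4.
For k >= max(S) = 8, G(k) is determined by the previous 8 values G(k-8)..G(k-1); a window of 8 consecutive values has recurred shifted by 10, so by induction G(k + 10) = G(k) for all k >= 0: the sequence is periodic from the start with period 10.
One period: G(0..9) = 0, 1, 2, 0, 1, 2, 3, 4, 5, 3.
25 mod 10 = 5, so G(25) = G(5) = 2.

2


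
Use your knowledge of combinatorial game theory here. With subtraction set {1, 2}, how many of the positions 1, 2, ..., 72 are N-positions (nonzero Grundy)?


Subtraction set S = {1, 2}, so G(n) = n mod 3.
G(n) = 0 when n is a multiple of 3.
Multiples of 3 in [1, 72]: 24
N-positions (nonzero Grundy) = 72 - 24 = 48

48


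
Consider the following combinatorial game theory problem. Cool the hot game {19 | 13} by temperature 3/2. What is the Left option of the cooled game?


Original game: {19 | 13} (a switch {a | b} with a > b).
Cooling by t (for t below the temperature (a - b)/2 = 3) taxes each move by t: {a | b} cooled by t is {a - t | b + t}.
Cooling amount: t = 3/2
Cooled Left option: 19 - 3/2 = 35/2
Cooled Right option: 13 + 3/2 = 29/2
Cooled game: {35/2 | 29/2}
Left option = 35/2

35/2


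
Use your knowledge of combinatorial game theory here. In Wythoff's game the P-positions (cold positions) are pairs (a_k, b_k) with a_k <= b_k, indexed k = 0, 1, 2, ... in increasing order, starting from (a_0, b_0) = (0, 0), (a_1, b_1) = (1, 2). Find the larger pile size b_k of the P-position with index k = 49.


By Wythoff's theorem, a_k = floor(k * phi) and b_k = floor(k * phi^2) = a_k + k, where phi = (1 + sqrt(5))/2 is the golden ratio.
phi = (1 + sqrt(5))/2 = 1.618034
phi^2 = phi + 1 = 2.618034
k = 49
k * phi^2 = 49 * 2.618034 = 128.283665
b_49 = floor(k * phi^2) = 128 (check: a_49 + k = 79 + 49 = 128)

128


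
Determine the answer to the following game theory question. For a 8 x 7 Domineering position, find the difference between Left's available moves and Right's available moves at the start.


Board is 8 x 7 (rows x cols).
Left (vertical) placements: (rows-1) * cols = 7 * 7 = 49
Right (horizontal) placements: rows * (cols-1) = 8 * 6 = 48
Advantage = Left - Right = 49 - 48 = 1

1


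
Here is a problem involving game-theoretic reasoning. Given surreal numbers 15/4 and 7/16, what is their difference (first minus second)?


x = 15/4, y = 7/16
Converting to common denominator: 16
x = 60/16, y = 7/16
x - y = 15/4 - 7/16 = 53/16

53/16


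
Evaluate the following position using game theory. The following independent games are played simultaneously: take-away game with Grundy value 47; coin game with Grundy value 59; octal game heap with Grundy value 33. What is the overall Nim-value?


By the Sprague-Grundy theorem, the Grundy value of a sum of games is the XOR of individual Grundy values.
take-away game: Grundy value = 47. Running XOR: 0 XOR 47 = 47
coin game: Grundy value = 59. Running XOR: 47 XOR 59 = 20
octal game heap: Grundy value = 33. Running XOR: 20 XOR 33 = 53
The combined Grundy value is 53.

53


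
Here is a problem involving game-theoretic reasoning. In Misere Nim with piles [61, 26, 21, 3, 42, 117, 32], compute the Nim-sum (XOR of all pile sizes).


We need the XOR (exclusive or) of all pile sizes.
After XOR-ing pile 1 (size 61): 0 XOR 61 = 61
After XOR-ing pile 2 (size 26): 61 XOR 26 = 39
After XOR-ing pile 3 (size 21): 39 XOR 21 = 50
After XOR-ing pile 4 (size 3): 50 XOR 3 = 49
After XOR-ing pile 5 (size 42): 49 XOR 42 = 27
After XOR-ing pile 6 (size 117): 27 XOR 117 = 110
After XOR-ing pile 7 (size 32): 110 XOR 32 = 78
The Nim-value of this position is 78.

78


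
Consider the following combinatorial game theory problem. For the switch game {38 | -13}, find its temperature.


The game is {38 | -13}, a switch {a | b} with numbers a > b.
Cooling {a | b} by t gives {a - t | b + t}, which stops being hot when a - t = b + t, i.e. at t = (a - b)/2. So the temperature of a switch is (a - b)/2.
Temperature = (Left option - Right option) / 2
= (38 - (-13)) / 2
= 51 / 2
= 51/2

51/2


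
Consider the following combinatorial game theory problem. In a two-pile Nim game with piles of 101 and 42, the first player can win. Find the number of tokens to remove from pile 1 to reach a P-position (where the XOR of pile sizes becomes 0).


Piles: 101 and 42
Current XOR: 101 XOR 42 = 79 (non-zero, so this is an N-position).
To make the XOR zero, we need to find a move that balances the piles.
For pile 1 (size 101): target = 101 XOR 79 = 42
We reduce pile 1 from 101 to 42.
Tokens removed: 101 - 42 = 59
Verification: 42 XOR 42 = 0

59


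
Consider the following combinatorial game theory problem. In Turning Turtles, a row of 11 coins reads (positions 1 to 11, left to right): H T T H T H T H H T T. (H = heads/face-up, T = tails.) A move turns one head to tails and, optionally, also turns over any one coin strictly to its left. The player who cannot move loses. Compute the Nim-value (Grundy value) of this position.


Coins: H T T H T H T H H T T
Key fact: a single head at position k behaves exactly like a Nim heap of size k (turning it to T and optionally flipping a coin at j < k corresponds to moving the heap from k to j, or to 0), and heads combine as a disjunctive sum (two heads at the same place would cancel, matching j XOR j = 0). So the Nim-value is the XOR of the 1-indexed positions of the heads.
Face-up positions (1-indexed): [1, 4, 6, 8, 9]
XOR 0 with 1: 0 XOR 1 = 1
XOR 1 with 4: 1 XOR 4 = 5
XOR 5 with 6: 5 XOR 6 = 3
XOR 3 with 8: 3 XOR 8 = 11
XOR 11 with 9: 11 XOR 9 = 2
Nim-value = 2

2


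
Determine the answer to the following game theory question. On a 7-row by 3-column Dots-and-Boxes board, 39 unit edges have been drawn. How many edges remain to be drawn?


Grid: 7 x 3 boxes, i.e. 8 rows and 4 columns of dots.
Horizontal edges: (rows + 1) * cols = 8 * 3 = 24
Vertical edges: rows * (cols + 1) = 7 * 4 = 28
Total edges: 24 + 28 = 52
Edges drawn: 39
Remaining: 52 - 39 = 13

13


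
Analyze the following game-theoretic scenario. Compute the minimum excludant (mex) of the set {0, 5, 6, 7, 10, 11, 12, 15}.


Set = {0, 5, 6, 7, 10, 11, 12, 15}
0 is in the set.
1 is NOT in the set. This is the mex.
mex = 1

1


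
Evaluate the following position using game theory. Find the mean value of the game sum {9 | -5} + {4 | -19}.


G1 = {9 | -5}, G2 = {4 | -19}
Each is a switch {a | b} with numbers a > b; its mean value is (a + b)/2, and mean value is additive over game sums: m(G1 + G2) = m(G1) + m(G2).
Mean of G1 = (9 + (-5))/2 = 4/2 = 2
Mean of G2 = (4 + (-19))/2 = -15/2 = -15/2
Mean of G1 + G2 = 2 + -15/2 = -11/2

-11/2


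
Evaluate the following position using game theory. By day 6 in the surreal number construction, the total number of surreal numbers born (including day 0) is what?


Day 0: {|} = 0 is born. Count = 1.
Day n: the number of surreal numbers born by day n is 2^(n+1) - 1.
By day 0: 2^1 - 1 = 1
By day 1: 2^2 - 1 = 3
By day 2: 2^3 - 1 = 7
By day 3: 2^4 - 1 = 15
By day 4: 2^5 - 1 = 31
By day 5: 2^6 - 1 = 63
By day 6: 2^7 - 1 = 127
By day 6: 127 surreal numbers.

127


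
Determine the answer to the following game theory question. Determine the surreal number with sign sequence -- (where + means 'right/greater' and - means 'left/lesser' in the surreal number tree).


Sign expansion: --
Rule: track bounds (lo, hi), initially (-inf, +inf). On '+', the current value becomes lo and we move to the simplest number in (value, hi): value + 1 if hi = +inf, otherwise the midpoint (value + hi)/2. On '-', the current value becomes hi and we move to value - 1 if lo = -inf, otherwise the midpoint (lo + value)/2.
Start at 0.
Step 1: sign = -, move left. Bounds: (-inf, 0). Value = -1
Step 2: sign = -, move left. Bounds: (-inf, -1). Value = -2
The surreal number with sign expansion -- is -2.

-2


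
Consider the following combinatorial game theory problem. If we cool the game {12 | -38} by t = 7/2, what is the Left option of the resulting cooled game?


Original game: {12 | -38} (a switch {a | b} with a > b).
Cooling by t (for t below the temperature (a - b)/2 = 25) taxes each move by t: {a | b} cooled by t is {a - t | b + t}.
Cooling amount: t = 7/2
Cooled Left option: 12 - 7/2 = 17/2
Cooled Right option: -38 + 7/2 = -69/2
Cooled game: {17/2 | -69/2}
Left option = 17/2

17/2


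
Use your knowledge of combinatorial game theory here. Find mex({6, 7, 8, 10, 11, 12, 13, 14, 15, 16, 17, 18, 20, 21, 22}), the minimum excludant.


Set = {6, 7, 8, 10, 11, 12, 13, 14, 15, 16, 17, 18, 20, 21, 22}
0 is NOT in the set. This is the mex.
mex = 0

0


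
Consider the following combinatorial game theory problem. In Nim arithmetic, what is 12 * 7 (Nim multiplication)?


Nim multiplication is bilinear over XOR: (u XOR v) * w = (u*w) XOR (v*w).
So we split each operand into its bit components and XOR the pairwise Nim products.
12 = 4 + 8 (as XOR of powers of 2).
7 = 1 + 2 + 4 (as XOR of powers of 2).
Using the standard Nim-product table on single bits:
  2*2 = 3,   2*4 = 8,   2*8 = 12,
  4*4 = 6,   4*8 = 11,  8*8 = 13,
and  1*x = x (identity), k*l = l*k (commutative).
Pairwise Nim products:
  4 * 1 = 4
  4 * 2 = 8
  4 * 4 = 6
  8 * 1 = 8
  8 * 2 = 12
  8 * 4 = 11
XOR them: 4 XOR 8 XOR 6 XOR 8 XOR 12 XOR 11 = 5.
Result: 12 * 7 = 5 (in Nim).

5


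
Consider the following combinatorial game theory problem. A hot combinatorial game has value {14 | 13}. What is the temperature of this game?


The game is {14 | 13}, a switch {a | b} with numbers a > b.
Cooling {a | b} by t gives {a - t | b + t}, which stops being hot when a - t = b + t, i.e. at t = (a - b)/2. So the temperature of a switch is (a - b)/2.
Temperature = (Left option - Right option) / 2
= (14 - (13)) / 2
= 1 / 2
= 1/2

1/2


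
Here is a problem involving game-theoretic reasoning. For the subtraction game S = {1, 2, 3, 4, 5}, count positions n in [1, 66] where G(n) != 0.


Subtraction set S = {1, 2, 3, 4, 5}, so G(n) = n mod 6.
G(n) = 0 when n is a multiple of 6.
Multiples of 6 in [1, 66]: 11
N-positions (nonzero Grundy) = 66 - 11 = 55

55


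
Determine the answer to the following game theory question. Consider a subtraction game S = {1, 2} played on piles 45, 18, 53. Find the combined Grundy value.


Subtraction set: {1, 2}
For this subtraction set, G(n) = n mod 3 (period = max + 1 = 3).
Pile 1 (size 45): G(45) = 45 mod 3 = 0
Pile 2 (size 18): G(18) = 18 mod 3 = 0
Pile 3 (size 53): G(53) = 53 mod 3 = 2
Total Grundy value = XOR of all: 0 XOR 0 XOR 2 = 2

2


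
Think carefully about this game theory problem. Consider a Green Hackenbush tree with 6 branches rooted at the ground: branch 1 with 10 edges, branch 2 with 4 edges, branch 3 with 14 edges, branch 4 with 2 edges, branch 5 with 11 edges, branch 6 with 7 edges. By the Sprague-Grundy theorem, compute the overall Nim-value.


The tree has 6 branches from the ground vertex.
In Green Hackenbush, the Nim-value of a simple path of length k is k.
Branch 1: length 10, Nim-value = 10
Branch 2: length 4, Nim-value = 4
Branch 3: length 14, Nim-value = 14
Branch 4: length 2, Nim-value = 2
Branch 5: length 11, Nim-value = 11
Branch 6: length 7, Nim-value = 7
Total Nim-value = XOR of all branch values:
0 XOR 10 = 10
10 XOR 4 = 14
14 XOR 14 = 0
0 XOR 2 = 2
2 XOR 11 = 9
9 XOR 7 = 14
Nim-value of the tree = 14

14


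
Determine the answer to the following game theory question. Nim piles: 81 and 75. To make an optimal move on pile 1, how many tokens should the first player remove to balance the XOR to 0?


Piles: 81 and 75
Current XOR: 81 XOR 75 = 26 (non-zero, so this is an N-position).
To make the XOR zero, we need to find a move that balances the piles.
For pile 1 (size 81): target = 81 XOR 26 = 75
We reduce pile 1 from 81 to 75.
Tokens removed: 81 - 75 = 6
Verification: 75 XOR 75 = 0

6


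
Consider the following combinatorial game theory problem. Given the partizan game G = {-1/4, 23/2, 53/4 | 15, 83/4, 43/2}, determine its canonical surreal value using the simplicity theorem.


Left options: {-1/4, 23/2, 53/4}, max = 53/4
Right options: {15, 83/4, 43/2}, min = 15
All options are numbers and max(Left) < min(Right), so by the simplicity theorem the value is the simplest (earliest-born) number strictly between 53/4 and 15.
The only integer strictly between 53/4 and 15 is 14.
No non-integer in the interval can be simpler: if x is a non-integer in the interval, then floor(x) or ceil(x) also lies in the interval (the interval contains an integer), and both are proper prefixes of x's sign expansion, i.e. born earlier. So the game value is 14.
Game value = 14

14


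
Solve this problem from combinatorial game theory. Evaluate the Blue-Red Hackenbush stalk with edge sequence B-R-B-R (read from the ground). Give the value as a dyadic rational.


Edges (from ground): B-R-B-R
By Berlekamp's sign-expansion rule, a Blue-Red Hackenbush stalk has the value of the surreal number whose sign sequence is the edge sequence with B -> + and R -> -.
Sign sequence: +-+-
Trace the sign expansion in the surreal number tree, starting from 0:
Edge 1: B (sign +) -> bounds (0, +inf), value = 1
Edge 2: R (sign -) -> bounds (0, 1), value = 1/2
Edge 3: B (sign +) -> bounds (1/2, 1), value = 3/4
Edge 4: R (sign -) -> bounds (1/2, 3/4), value = 5/8
Game value = 5/8

5/8


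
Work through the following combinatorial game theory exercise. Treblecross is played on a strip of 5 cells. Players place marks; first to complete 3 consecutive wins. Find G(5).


Treblecross: place X on empty cells; 3-in-a-row wins.
Playing within two cells of an existing X lets the opponent win at once, so sensible play treats the cells i-2..i+2 around each X as dead. The player left with no safe cell loses, so this is a normal-play take-away game on strips of safe cells.
Placing X at cell i (0-indexed) of a strip of k safe cells leaves independent strips of sizes max(0, i-2) and max(0, k-i-3). Hence G(k) = mex{ G(max(0,i-2)) XOR G(max(0,k-i-3)) : 0 <= i < k }, with G(0) = 0.
G(1): splits (0,0):0^0=0 -> mex({0}) = 1
G(2): splits (0,0):0^0=0 -> mex({0}) = 1
G(3): splits (0,0):0^0=0 -> mex({0}) = 1
G(4): splits (0,1):0^1=1 (0,0):0^0=0 -> mex({0, 1}) = 2
G(5): splits (0,2):0^1=1 (0,1):0^1=1 (0,0):0^0=0 -> mex({0, 1}) = 2
Therefore G(5) = 2.

2


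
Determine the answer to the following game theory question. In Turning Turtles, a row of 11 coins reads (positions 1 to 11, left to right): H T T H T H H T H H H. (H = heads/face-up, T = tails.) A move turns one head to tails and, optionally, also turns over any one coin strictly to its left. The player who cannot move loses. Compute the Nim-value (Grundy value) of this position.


Coins: H T T H T H H T H H H
Key fact: a single head at position k behaves exactly like a Nim heap of size k (turning it to T and optionally flipping a coin at j < k corresponds to moving the heap from k to j, or to 0), and heads combine as a disjunctive sum (two heads at the same place would cancel, matching j XOR j = 0). So the Nim-value is the XOR of the 1-indexed positions of the heads.
Face-up positions (1-indexed): [1, 4, 6, 7, 9, 10, 11]
XOR 0 with 1: 0 XOR 1 = 1
XOR 1 with 4: 1 XOR 4 = 5
XOR 5 with 6: 5 XOR 6 = 3
XOR 3 with 7: 3 XOR 7 = 4
XOR 4 with 9: 4 XOR 9 = 13
XOR 13 with 10: 13 XOR 10 = 7
XOR 7 with 11: 7 XOR 11 = 12
Nim-value = 12

12


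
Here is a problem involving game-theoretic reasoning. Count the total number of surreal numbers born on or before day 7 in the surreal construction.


Day 0: {|} = 0 is born. Count = 1.
Day n: the number of surreal numbers born by day n is 2^(n+1) - 1.
By day 0: 2^1 - 1 = 1
By day 1: 2^2 - 1 = 3
By day 2: 2^3 - 1 = 7
By day 3: 2^4 - 1 = 15
By day 4: 2^5 - 1 = 31
By day 5: 2^6 - 1 = 63
By day 6: 2^7 - 1 = 127
By day 7: 2^8 - 1 = 255
By day 7: 255 surreal numbers.

255


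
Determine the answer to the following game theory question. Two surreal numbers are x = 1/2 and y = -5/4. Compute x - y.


x = 1/2, y = -5/4
Converting to common denominator: 4
x = 2/4, y = -5/4
x - y = 1/2 - -5/4 = 7/4

7/4


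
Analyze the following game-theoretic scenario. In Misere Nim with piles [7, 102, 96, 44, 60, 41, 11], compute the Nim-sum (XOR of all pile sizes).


We need the XOR (exclusive or) of all pile sizes.
After XOR-ing pile 1 (size 7): 0 XOR 7 = 7
After XOR-ing pile 2 (size 102): 7 XOR 102 = 97
After XOR-ing pile 3 (size 96): 97 XOR 96 = 1
After XOR-ing pile 4 (size 44): 1 XOR 44 = 45
After XOR-ing pile 5 (size 60): 45 XOR 60 = 17
After XOR-ing pile 6 (size 41): 17 XOR 41 = 56
After XOR-ing pile 7 (size 11): 56 XOR 11 = 51
The Nim-value of this position is 51.

51


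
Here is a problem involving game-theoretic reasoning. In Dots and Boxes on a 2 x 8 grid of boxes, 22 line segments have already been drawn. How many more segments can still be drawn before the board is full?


Grid: 2 x 8 boxes, i.e. 3 rows and 9 columns of dots.
Horizontal edges: (rows + 1) * cols = 3 * 8 = 24
Vertical edges: rows * (cols + 1) = 2 * 9 = 18
Total edges: 24 + 18 = 42
Edges drawn: 22
Remaining: 42 - 22 = 20

20


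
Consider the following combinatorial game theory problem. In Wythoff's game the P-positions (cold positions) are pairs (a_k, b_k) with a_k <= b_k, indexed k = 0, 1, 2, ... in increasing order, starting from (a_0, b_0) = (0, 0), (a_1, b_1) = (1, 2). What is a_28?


By Wythoff's theorem, a_k = floor(k * phi) and b_k = floor(k * phi^2) = a_k + k, where phi = (1 + sqrt(5))/2 is the golden ratio.
phi = (1 + sqrt(5))/2 = 1.618034
k = 28
k * phi = 28 * 1.618034 = 45.304952
a_28 = floor(k * phi) = 45

45


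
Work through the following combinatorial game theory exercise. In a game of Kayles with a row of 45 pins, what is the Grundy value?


Kayles: a move removes 1 or 2 adjacent pins from a contiguous row.
Removing pins from a row of k leaves two independent rows (a, b) with a + b = k - 1 (one pin) or a + b = k - 2 (two pins); an end removal gives a = 0.
By Sprague-Grundy, G(k) = mex{ G(a) XOR G(b) } over all these splits. G(0) = 0.
G(1): splits (0,0):0^0=0 -> mex({0}) = 1
G(2): splits (0,1):0^1=1 (0,0):0^0=0 -> mex({0, 1}) = 2
G(3): splits (0,2):0^2=2 (1,1):1^1=0 (0,1):0^1=1 -> mex({0, 1, 2}) = 3
G(4): splits (0,3):0^3=3 (1,2):1^2=3 (0,2):0^2=2 (1,1):1^1=0 -> mex({0, 2, 3}) = 1
G(5): splits (0,4):0^1=1 (1,3):1^3=2 (2,2):2^2=0 (0,3):0^3=3 (1,2):1^2=3 -> mex({0, 1, 2, 3}) = 4
G(6) = mex({0, 1, 2, 4}) = 3
G(7) = mex({0, 1, 3, 4, 5}) = 2
G(8) = mex({0, 2, 3, 5, 6}) = 1
G(9) = mex({0, 1, 2, 3, 6, 7}) = 4
G(10) = mex({0, 1, 3, 4, 5, 7}) = 2
G(11) = mex({0, 1, 2, 3, 4, 5}) = 6
G(12) = mex({0, 1, 2, 3, 5, 6, 7}) = 4
G(13) = mex({0, 2, 3, 4, 6, 7}) = 1
G(14) = mex({0, 1, 4, 5, 6, 7}) = 2
G(15) = mex({0, 1, 2, 3, 4, 5, 6}) = 7
G(16) = mex({0, 2, 3, 5, 6, 7}) = 1
G(17) = mex({0, 1, 2, 3, 5, 6, 7}) = 4
G(18) = mex({0, 1, 2, 4, 5, 6}) = 3
G(19) = mex({0, 1, 3, 4, 5, 7}) = 2
G(20) = mex({0, 2, 3, 4, 5, 6, 7}) = 1
G(21) = mex({0, 1, 2, 3, 5, 6, 7}) = 4
G(22) = mex({0, 1, 2, 3, 4, 5, 7}) = 6
G(23) = mex({0, 1, 2, 3, 4, 5, 6}) = 7
G(24) = mex({0, 1, 2, 3, 5, 6, 7}) = 4
G(25) = mex({0, 2, 3, 4, 6, 7}) = 1
G(26) = mex({0, 1, 3, 4, 5, 6, 7}) = 2
G(27) = mex({0, 1, 2, 3, 4, 5, 6, 7}) = 8
G(28) = mex({0, 1, 2, 3, 4, 6, 7, 8}) = 5
G(29) = mex({0, 1, 2, 3, 5, 6, 7, 8, 9}) = 4
G(30) = mex({0, 1, 2, 3, 4, 5, 6, 9, 10}) = 7
G(31) = mex({0, 1, 3, 4, 5, 7, 10, 11}) = 2
G(32) = mex({0, 2, 3, 4, 5, 6, 7, 9, 11}) = 1
G(33) = mex({0, 1, 2, 3, 4, 5, 6, 7, 9, 12}) = 8
G(34) = mex({0, 1, 2, 3, 4, 5, 7, 8, 11, 12}) = 6
G(35) = mex({0, 1, 2, 3, 4, 5, 6, 8, 9, 10, 11}) = 7
G(36) = mex({0, 1, 2, 3, 5, 6, 7, 9, 10}) = 4
G(37) = mex({0, 2, 3, 4, 6, 7, 9, 10, 11, 12}) = 1
G(38) = mex({0, 1, 3, 4, 5, 6, 7, 9, 10, 11, 12}) = 2
G(39) = mex({0, 1, 2, 4, 5, 6, 7, 9, 10, 12, 14}) = 3
G(40) = mex({0, 2, 3, 4, 6, 7, 11, 12, 14}) = 1
G(41) = mex({0, 1, 2, 3, 5, 6, 7, 9, 10, 11, 12}) = 4
G(42) = mex({0, 1, 2, 3, 4, 5, 6, 9, 10}) = 7
G(43) = mex({0, 1, 3, 4, 5, 7, 9, 10, 12, 15}) = 2
G(44) = mex({0, 2, 3, 4, 5, 6, 7, 9, 10, 12, 15}) = 1
G(45) = mex({0, 1, 2, 3, 4, 5, 6, 7, 9, 10, 12, 14}) = 8
Therefore G(45) = 8.

8


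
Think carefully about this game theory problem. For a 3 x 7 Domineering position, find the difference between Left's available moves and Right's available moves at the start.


Board is 3 x 7 (rows x cols).
Left (vertical) placements: (rows-1) * cols = 2 * 7 = 14
Right (horizontal) placements: rows * (cols-1) = 3 * 6 = 18
Advantage = Left - Right = 14 - 18 = -4

-4


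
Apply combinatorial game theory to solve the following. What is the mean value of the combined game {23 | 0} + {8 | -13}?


G1 = {23 | 0}, G2 = {8 | -13}
Each is a switch {a | b} with numbers a > b; its mean value is (a + b)/2, and mean value is additive over game sums: m(G1 + G2) = m(G1) + m(G2).
Mean of G1 = (23 + (0))/2 = 23/2 = 23/2
Mean of G2 = (8 + (-13))/2 = -5/2 = -5/2
Mean of G1 + G2 = 23/2 + -5/2 = 9

9


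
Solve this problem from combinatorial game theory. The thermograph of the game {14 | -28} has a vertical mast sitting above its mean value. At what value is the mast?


Game = {14 | -28}, a switch {a | b} with numbers a > b.
Its thermograph has left wall a - t and right wall b + t, which meet at t = (a - b)/2, where both equal (a + b)/2. So the mast (mean value) is at (a + b)/2.
Mean = (14 + (-28))/2 = -14/2 = -7

-7


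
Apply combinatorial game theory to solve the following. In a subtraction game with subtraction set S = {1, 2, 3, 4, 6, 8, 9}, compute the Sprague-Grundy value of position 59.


The subtraction set is S = {1, 2, 3, 4, 6, 8, 9}.
G(k) = mex{ G(k - s) : s in S, s <= k }. We compute iteratively: G(0) = 0.
G(1) = mex({0}) = 1
G(2) = mex({0, 1}) = 2
G(3) = mex({0, 1, 2}) = 3
G(4) = mex({0, 1, 2, 3}) = 4
G(5) = mex({1, 2, 3, 4}) = 0
G(6) = mex({0, 2, 3, 4}) = 1
G(7) = mex({0, 1, 3, 4}) = 2
G(8) = mex({0, 1, 2, 4}) = 3
G(9) = mex({0, 1, 2, 3}) = 4
G(10) = mex({1, 2, 3, 4}) = 0
G(11) = mex({0, 2, 3, 4}) = 1
G(12) = mex({0, 1, 3, 4}) = 2
G(13) = mex({0, 1, 2, 4}) = 3
Observe that G(5)..G(13) = 0, 1, 2, 3, 4, 0, 1, 2, 3 repeats G(0)..G(8) = 0, 1, 2, 3, 4, 0, 1, 2, 3.
For k >= max(S) = 9, G(k) is determined by the previous 9 values G(k-9)..G(k-1); a window of 9 consecutive values has recurred shifted by 5, so by induction G(k + 5) = G(k) for all k >= 0: the sequence is periodic from the start with period 5.
One period: G(0..4) = 0, 1, 2, 3, 4.
59 mod 5 = 4, so G(59) = G(4) = 4.

4


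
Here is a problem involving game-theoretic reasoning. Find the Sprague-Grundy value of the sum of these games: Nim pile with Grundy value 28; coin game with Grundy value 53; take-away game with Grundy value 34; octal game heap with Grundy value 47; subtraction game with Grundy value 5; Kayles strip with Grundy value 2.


By the Sprague-Grundy theorem, the Grundy value of a sum of games is the XOR of individual Grundy values.
Nim pile: Grundy value = 28. Running XOR: 0 XOR 28 = 28
coin game: Grundy value = 53. Running XOR: 28 XOR 53 = 41
take-away game: Grundy value = 34. Running XOR: 41 XOR 34 = 11
octal game heap: Grundy value = 47. Running XOR: 11 XOR 47 = 36
subtraction game: Grundy value = 5. Running XOR: 36 XOR 5 = 33
Kayles strip: Grundy value = 2. Running XOR: 33 XOR 2 = 35
The combined Grundy value is 35.

35


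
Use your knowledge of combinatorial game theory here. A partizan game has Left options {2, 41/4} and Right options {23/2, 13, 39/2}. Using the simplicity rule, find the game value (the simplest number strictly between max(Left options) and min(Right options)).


Left options: {2, 41/4}, max = 41/4
Right options: {23/2, 13, 39/2}, min = 23/2
All options are numbers and max(Left) < min(Right), so by the simplicity theorem the value is the simplest (earliest-born) number strictly between 41/4 and 23/2.
The only integer strictly between 41/4 and 23/2 is 11.
No non-integer in the interval can be simpler: if x is a non-integer in the interval, then floor(x) or ceil(x) also lies in the interval (the interval contains an integer), and both are proper prefixes of x's sign expansion, i.e. born earlier. So the game value is 11.
Game value = 11

11


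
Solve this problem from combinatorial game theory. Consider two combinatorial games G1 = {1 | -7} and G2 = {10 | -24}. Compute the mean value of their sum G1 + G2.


G1 = {1 | -7}, G2 = {10 | -24}
Each is a switch {a | b} with numbers a > b; its mean value is (a + b)/2, and mean value is additive over game sums: m(G1 + G2) = m(G1) + m(G2).
Mean of G1 = (1 + (-7))/2 = -6/2 = -3
Mean of G2 = (10 + (-24))/2 = -14/2 = -7
Mean of G1 + G2 = -3 + -7 = -10

-10


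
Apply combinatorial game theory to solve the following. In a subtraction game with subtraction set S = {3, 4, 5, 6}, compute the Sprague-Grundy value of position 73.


The subtraction set is S = {3, 4, 5, 6}.
G(k) = mex{ G(k - s) : s in S, s <= k }. We compute iteratively: G(0) = 0.
G(1) = mex({}) = 0
G(2) = mex({}) = 0
G(3) = mex({0}) = 1
G(4) = mex({0}) = 1
G(5) = mex({0}) = 1
G(6) = mex({0, 1}) = 2
G(7) = mex({0, 1}) = 2
G(8) = mex({0, 1}) = 2
G(9) = mex({1, 2}) = 0
G(10) = mex({1, 2}) = 0
G(11) = mex({1, 2}) = 0
G(12) = mex({0, 2}) = 1
G(13) = mex({0, 2}) = 1
G(14) = mex({0, 2}) = 1
Observe that G(9)..G(14) = 0, 0, 0, 1, 1, 1 repeats G(0)..G(5) = 0, 0, 0, 1, 1, 1.
For k >= max(S) = 6, G(k) is determined by the previous 6 values G(k-6)..G(k-1); a window of 6 consecutive values has recurred shifted by 9, so by induction G(k + 9) = G(k) for all k >= 0: the sequence is periodic from the start with period 9.
One period: G(0..8) = 0, 0, 0, 1, 1, 1, 2, 2, 2.
73 mod 9 = 1, so G(73) = G(1) = 0.

0


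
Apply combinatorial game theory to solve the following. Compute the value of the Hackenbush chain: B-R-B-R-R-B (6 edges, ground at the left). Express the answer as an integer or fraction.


Edges (from ground): B-R-B-R-R-B
By Berlekamp's sign-expansion rule, a Blue-Red Hackenbush stalk has the value of the surreal number whose sign sequence is the edge sequence with B -> + and R -> -.
Sign sequence: +-+--+
Trace the sign expansion in the surreal number tree, starting from 0:
Edge 1: B (sign +) -> bounds (0, +inf), value = 1
Edge 2: R (sign -) -> bounds (0, 1), value = 1/2
Edge 3: B (sign +) -> bounds (1/2, 1), value = 3/4
Edge 4: R (sign -) -> bounds (1/2, 3/4), value = 5/8
Edge 5: R (sign -) -> bounds (1/2, 5/8), value = 9/16
Edge 6: B (sign +) -> bounds (9/16, 5/8), value = 19/32
Game value = 19/32

19/32


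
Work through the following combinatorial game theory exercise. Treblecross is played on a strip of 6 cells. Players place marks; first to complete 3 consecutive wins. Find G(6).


Treblecross: place X on empty cells; 3-in-a-row wins.
Playing within two cells of an existing X lets the opponent win at once, so sensible play treats the cells i-2..i+2 around each X as dead. The player left with no safe cell loses, so this is a normal-play take-away game on strips of safe cells.
Placing X at cell i (0-indexed) of a strip of k safe cells leaves independent strips of sizes max(0, i-2) and max(0, k-i-3). Hence G(k) = mex{ G(max(0,i-2)) XOR G(max(0,k-i-3)) : 0 <= i < k }, with G(0) = 0.
G(1): splits (0,0):0^0=0 -> mex({0}) = 1
G(2): splits (0,0):0^0=0 -> mex({0}) = 1
G(3): splits (0,0):0^0=0 -> mex({0}) = 1
G(4): splits (0,1):0^1=1 (0,0):0^0=0 -> mex({0, 1}) = 2
G(5): splits (0,2):0^1=1 (0,1):0^1=1 (0,0):0^0=0 -> mex({0, 1}) = 2
G(6) = mex({1}) = 0
Therefore G(6) = 0.

0


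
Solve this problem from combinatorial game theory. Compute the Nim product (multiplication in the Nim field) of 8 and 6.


Nim multiplication is bilinear over XOR: (u XOR v) * w = (u*w) XOR (v*w).
So we split each operand into its bit components and XOR the pairwise Nim products.
8 = 8 (as XOR of powers of 2).
6 = 2 + 4 (as XOR of powers of 2).
Using the standard Nim-product table on single bits:
  2*2 = 3,   2*4 = 8,   2*8 = 12,
  4*4 = 6,   4*8 = 11,  8*8 = 13,
and  1*x = x (identity), k*l = l*k (commutative).
Pairwise Nim products:
  8 * 2 = 12
  8 * 4 = 11
XOR them: 12 XOR 11 = 7.
Result: 8 * 6 = 7 (in Nim).

7


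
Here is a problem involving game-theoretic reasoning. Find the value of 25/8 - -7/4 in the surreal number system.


x = 25/8, y = -7/4
Converting to common denominator: 8
x = 25/8, y = -14/8
x - y = 25/8 - -7/4 = 39/8

39/8


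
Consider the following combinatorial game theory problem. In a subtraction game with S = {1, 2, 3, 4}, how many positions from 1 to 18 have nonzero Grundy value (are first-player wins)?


Subtraction set S = {1, 2, 3, 4}, so G(n) = n mod 5.
G(n) = 0 when n is a multiple of 5.
Multiples of 5 in [1, 18]: 3
N-positions (nonzero Grundy) = 18 - 3 = 15

15


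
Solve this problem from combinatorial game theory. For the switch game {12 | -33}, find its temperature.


The game is {12 | -33}, a switch {a | b} with numbers a > b.
Cooling {a | b} by t gives {a - t | b + t}, which stops being hot when a - t = b + t, i.e. at t = (a - b)/2. So the temperature of a switch is (a - b)/2.
Temperature = (Left option - Right option) / 2
= (12 - (-33)) / 2
= 45 / 2
= 45/2

45/2


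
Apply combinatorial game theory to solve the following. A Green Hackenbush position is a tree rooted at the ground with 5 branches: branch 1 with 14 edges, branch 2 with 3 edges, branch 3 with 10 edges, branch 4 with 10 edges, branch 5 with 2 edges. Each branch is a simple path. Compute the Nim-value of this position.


The tree has 5 branches from the ground vertex.
In Green Hackenbush, the Nim-value of a simple path of length k is k.
Branch 1: length 14, Nim-value = 14
Branch 2: length 3, Nim-value = 3
Branch 3: length 10, Nim-value = 10
Branch 4: length 10, Nim-value = 10
Branch 5: length 2, Nim-value = 2
Total Nim-value = XOR of all branch values:
0 XOR 14 = 14
14 XOR 3 = 13
13 XOR 10 = 7
7 XOR 10 = 13
13 XOR 2 = 15
Nim-value of the tree = 15

15


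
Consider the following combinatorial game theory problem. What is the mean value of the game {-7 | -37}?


Game = {-7 | -37}, a switch {a | b} with numbers a > b.
Its thermograph has left wall a - t and right wall b + t, which meet at t = (a - b)/2, where both equal (a + b)/2. So the mast (mean value) is at (a + b)/2.
Mean = (-7 + (-37))/2 = -44/2 = -22

-22


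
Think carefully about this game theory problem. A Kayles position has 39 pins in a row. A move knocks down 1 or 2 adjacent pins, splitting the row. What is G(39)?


Kayles: a move removes 1 or 2 adjacent pins from a contiguous row.
Removing pins from a row of k leaves two independent rows (a, b) with a + b = k - 1 (one pin) or a + b = k - 2 (two pins); an end removal gives a = 0.
By Sprague-Grundy, G(k) = mex{ G(a) XOR G(b) } over all these splits. G(0) = 0.
G(1): splits (0,0):0^0=0 -> mex({0}) = 1
G(2): splits (0,1):0^1=1 (0,0):0^0=0 -> mex({0, 1}) = 2
G(3): splits (0,2):0^2=2 (1,1):1^1=0 (0,1):0^1=1 -> mex({0, 1, 2}) = 3
G(4): splits (0,3):0^3=3 (1,2):1^2=3 (0,2):0^2=2 (1,1):1^1=0 -> mex({0, 2, 3}) = 1
G(5): splits (0,4):0^1=1 (1,3):1^3=2 (2,2):2^2=0 (0,3):0^3=3 (1,2):1^2=3 -> mex({0, 1, 2, 3}) = 4
G(6) = mex({0, 1, 2, 4}) = 3
G(7) = mex({0, 1, 3, 4, 5}) = 2
G(8) = mex({0, 2, 3, 5, 6}) = 1
G(9) = mex({0, 1, 2, 3, 6, 7}) = 4
G(10) = mex({0, 1, 3, 4, 5, 7}) = 2
G(11) = mex({0, 1, 2, 3, 4, 5}) = 6
G(12) = mex({0, 1, 2, 3, 5, 6, 7}) = 4
G(13) = mex({0, 2, 3, 4, 6, 7}) = 1
G(14) = mex({0, 1, 4, 5, 6, 7}) = 2
G(15) = mex({0, 1, 2, 3, 4, 5, 6}) = 7
G(16) = mex({0, 2, 3, 5, 6, 7}) = 1
G(17) = mex({0, 1, 2, 3, 5, 6, 7}) = 4
G(18) = mex({0, 1, 2, 4, 5, 6}) = 3
G(19) = mex({0, 1, 3, 4, 5, 7}) = 2
G(20) = mex({0, 2, 3, 4, 5, 6, 7}) = 1
G(21) = mex({0, 1, 2, 3, 5, 6, 7}) = 4
G(22) = mex({0, 1, 2, 3, 4, 5, 7}) = 6
G(23) = mex({0, 1, 2, 3, 4, 5, 6}) = 7
G(24) = mex({0, 1, 2, 3, 5, 6, 7}) = 4
G(25) = mex({0, 2, 3, 4, 6, 7}) = 1
G(26) = mex({0, 1, 3, 4, 5, 6, 7}) = 2
G(27) = mex({0, 1, 2, 3, 4, 5, 6, 7}) = 8
G(28) = mex({0, 1, 2, 3, 4, 6, 7, 8}) = 5
G(29) = mex({0, 1, 2, 3, 5, 6, 7, 8, 9}) = 4
G(30) = mex({0, 1, 2, 3, 4, 5, 6, 9, 10}) = 7
G(31) = mex({0, 1, 3, 4, 5, 7, 10, 11}) = 2
G(32) = mex({0, 2, 3, 4, 5, 6, 7, 9, 11}) = 1
G(33) = mex({0, 1, 2, 3, 4, 5, 6, 7, 9, 12}) = 8
G(34) = mex({0, 1, 2, 3, 4, 5, 7, 8, 11, 12}) = 6
G(35) = mex({0, 1, 2, 3, 4, 5, 6, 8, 9, 10, 11}) = 7
G(36) = mex({0, 1, 2, 3, 5, 6, 7, 9, 10}) = 4
G(37) = mex({0, 2, 3, 4, 6, 7, 9, 10, 11, 12}) = 1
G(38) = mex({0, 1, 3, 4, 5, 6, 7, 9, 10, 11, 12}) = 2
G(39) = mex({0, 1, 2, 4, 5, 6, 7, 9, 10, 12, 14}) = 3
Therefore G(39) = 3.

3
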